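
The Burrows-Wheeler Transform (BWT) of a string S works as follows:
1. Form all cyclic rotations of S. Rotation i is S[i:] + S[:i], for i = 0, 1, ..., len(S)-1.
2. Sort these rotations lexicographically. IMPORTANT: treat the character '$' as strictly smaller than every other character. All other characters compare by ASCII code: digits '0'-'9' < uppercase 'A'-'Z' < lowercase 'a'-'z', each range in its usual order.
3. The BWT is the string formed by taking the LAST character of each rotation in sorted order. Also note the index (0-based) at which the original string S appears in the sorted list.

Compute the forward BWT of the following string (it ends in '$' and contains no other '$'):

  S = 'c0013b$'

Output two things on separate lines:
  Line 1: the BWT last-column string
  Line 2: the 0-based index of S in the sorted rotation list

All 7 rotations (rotation i = S[i:]+S[:i]):
  rot[0] = c0013b$
  rot[1] = 0013b$c
  rot[2] = 013b$c0
  rot[3] = 13b$c00
  rot[4] = 3b$c001
  rot[5] = b$c0013
  rot[6] = $c0013b
Sorted (with $ < everything):
  sorted[0] = $c0013b  (last char: 'b')
  sorted[1] = 0013b$c  (last char: 'c')
  sorted[2] = 013b$c0  (last char: '0')
  sorted[3] = 13b$c00  (last char: '0')
  sorted[4] = 3b$c001  (last char: '1')
  sorted[5] = b$c0013  (last char: '3')
  sorted[6] = c0013b$  (last char: '$')
Last column: bc0013$
Original string S is at sorted index 6

Answer: bc0013$
6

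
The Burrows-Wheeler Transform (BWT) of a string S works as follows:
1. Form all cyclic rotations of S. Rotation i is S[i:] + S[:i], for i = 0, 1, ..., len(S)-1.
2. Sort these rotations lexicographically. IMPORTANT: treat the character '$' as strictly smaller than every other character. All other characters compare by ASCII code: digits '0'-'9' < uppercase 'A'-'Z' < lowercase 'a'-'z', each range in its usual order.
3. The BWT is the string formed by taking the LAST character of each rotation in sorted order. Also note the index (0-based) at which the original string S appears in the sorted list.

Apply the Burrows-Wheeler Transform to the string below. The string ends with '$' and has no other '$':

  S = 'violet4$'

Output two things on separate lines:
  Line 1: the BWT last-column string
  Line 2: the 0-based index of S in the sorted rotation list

All 8 rotations (rotation i = S[i:]+S[:i]):
  rot[0] = violet4$
  rot[1] = iolet4$v
  rot[2] = olet4$vi
  rot[3] = let4$vio
  rot[4] = et4$viol
  rot[5] = t4$viole
  rot[6] = 4$violet
  rot[7] = $violet4
Sorted (with $ < everything):
  sorted[0] = $violet4  (last char: '4')
  sorted[1] = 4$violet  (last char: 't')
  sorted[2] = et4$viol  (last char: 'l')
  sorted[3] = iolet4$v  (last char: 'v')
  sorted[4] = let4$vio  (last char: 'o')
  sorted[5] = olet4$vi  (last char: 'i')
  sorted[6] = t4$viole  (last char: 'e')
  sorted[7] = violet4$  (last char: '$')
Last column: 4tlvoie$
Original string S is at sorted index 7

Answer: 4tlvoie$
7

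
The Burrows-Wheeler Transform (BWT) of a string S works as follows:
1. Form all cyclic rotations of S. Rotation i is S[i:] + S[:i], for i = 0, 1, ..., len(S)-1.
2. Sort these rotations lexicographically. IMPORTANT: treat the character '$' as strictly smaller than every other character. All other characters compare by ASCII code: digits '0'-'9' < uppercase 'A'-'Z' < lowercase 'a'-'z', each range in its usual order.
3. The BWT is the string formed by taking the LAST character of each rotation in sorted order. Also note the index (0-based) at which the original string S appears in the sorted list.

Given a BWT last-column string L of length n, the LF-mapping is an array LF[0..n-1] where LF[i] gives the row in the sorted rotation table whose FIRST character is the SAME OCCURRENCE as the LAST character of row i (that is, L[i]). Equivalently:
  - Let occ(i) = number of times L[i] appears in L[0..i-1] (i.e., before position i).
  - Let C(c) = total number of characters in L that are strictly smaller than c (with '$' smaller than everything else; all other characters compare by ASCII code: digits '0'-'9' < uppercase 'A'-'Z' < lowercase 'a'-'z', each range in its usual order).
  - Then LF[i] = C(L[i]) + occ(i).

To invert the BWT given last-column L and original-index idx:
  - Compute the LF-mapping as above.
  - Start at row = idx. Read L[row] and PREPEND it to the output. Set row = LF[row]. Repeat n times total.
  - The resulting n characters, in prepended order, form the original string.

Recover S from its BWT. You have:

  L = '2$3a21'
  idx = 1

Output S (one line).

LF mapping: 2 0 4 5 3 1
Walk LF starting at row 1, prepending L[row]:
  step 1: row=1, L[1]='$', prepend. Next row=LF[1]=0
  step 2: row=0, L[0]='2', prepend. Next row=LF[0]=2
  step 3: row=2, L[2]='3', prepend. Next row=LF[2]=4
  step 4: row=4, L[4]='2', prepend. Next row=LF[4]=3
  step 5: row=3, L[3]='a', prepend. Next row=LF[3]=5
  step 6: row=5, L[5]='1', prepend. Next row=LF[5]=1
Reversed output: 1a232$

Answer: 1a232$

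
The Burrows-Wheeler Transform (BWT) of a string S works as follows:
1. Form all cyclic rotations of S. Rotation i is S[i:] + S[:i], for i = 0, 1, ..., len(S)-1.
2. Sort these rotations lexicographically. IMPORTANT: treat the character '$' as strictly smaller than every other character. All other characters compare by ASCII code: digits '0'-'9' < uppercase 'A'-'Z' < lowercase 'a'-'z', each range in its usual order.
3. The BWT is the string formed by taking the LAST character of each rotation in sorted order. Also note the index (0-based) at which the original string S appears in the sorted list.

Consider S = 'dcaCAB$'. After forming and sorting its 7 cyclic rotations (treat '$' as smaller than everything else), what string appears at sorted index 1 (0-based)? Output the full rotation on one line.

Answer: AB$dcaC

Derivation:
All 7 rotations (rotation i = S[i:]+S[:i]):
  rot[0] = dcaCAB$
  rot[1] = caCAB$d
  rot[2] = aCAB$dc
  rot[3] = CAB$dca
  rot[4] = AB$dcaC
  rot[5] = B$dcaCA
  rot[6] = $dcaCAB
Sorted (with $ < everything):
  sorted[0] = $dcaCAB
  sorted[1] = AB$dcaC
  sorted[2] = B$dcaCA
  sorted[3] = CAB$dca
  sorted[4] = aCAB$dc
  sorted[5] = caCAB$d
  sorted[6] = dcaCAB$
sorted[1] = AB$dcaC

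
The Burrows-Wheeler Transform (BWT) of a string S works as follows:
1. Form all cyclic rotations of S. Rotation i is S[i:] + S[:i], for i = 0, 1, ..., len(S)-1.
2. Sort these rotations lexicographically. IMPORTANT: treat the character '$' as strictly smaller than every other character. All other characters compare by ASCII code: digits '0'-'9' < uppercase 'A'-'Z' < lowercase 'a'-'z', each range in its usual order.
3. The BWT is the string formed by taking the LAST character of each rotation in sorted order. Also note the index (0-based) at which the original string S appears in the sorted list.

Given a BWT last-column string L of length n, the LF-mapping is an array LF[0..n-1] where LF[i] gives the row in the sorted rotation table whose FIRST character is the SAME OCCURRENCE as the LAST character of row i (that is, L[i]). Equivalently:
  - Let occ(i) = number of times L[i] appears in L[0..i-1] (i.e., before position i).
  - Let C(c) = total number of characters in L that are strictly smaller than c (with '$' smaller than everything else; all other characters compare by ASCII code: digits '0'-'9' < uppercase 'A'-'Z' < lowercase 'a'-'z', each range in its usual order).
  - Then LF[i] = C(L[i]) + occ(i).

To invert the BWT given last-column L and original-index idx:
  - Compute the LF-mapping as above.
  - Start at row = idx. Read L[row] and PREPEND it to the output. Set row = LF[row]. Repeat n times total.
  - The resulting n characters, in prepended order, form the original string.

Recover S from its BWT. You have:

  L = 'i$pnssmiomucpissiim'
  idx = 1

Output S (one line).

LF mapping: 2 0 12 10 14 15 7 3 11 8 18 1 13 4 16 17 5 6 9
Walk LF starting at row 1, prepending L[row]:
  step 1: row=1, L[1]='$', prepend. Next row=LF[1]=0
  step 2: row=0, L[0]='i', prepend. Next row=LF[0]=2
  step 3: row=2, L[2]='p', prepend. Next row=LF[2]=12
  step 4: row=12, L[12]='p', prepend. Next row=LF[12]=13
  step 5: row=13, L[13]='i', prepend. Next row=LF[13]=4
  step 6: row=4, L[4]='s', prepend. Next row=LF[4]=14
  step 7: row=14, L[14]='s', prepend. Next row=LF[14]=16
  step 8: row=16, L[16]='i', prepend. Next row=LF[16]=5
  step 9: row=5, L[5]='s', prepend. Next row=LF[5]=15
  step 10: row=15, L[15]='s', prepend. Next row=LF[15]=17
  step 11: row=17, L[17]='i', prepend. Next row=LF[17]=6
  step 12: row=6, L[6]='m', prepend. Next row=LF[6]=7
  step 13: row=7, L[7]='i', prepend. Next row=LF[7]=3
  step 14: row=3, L[3]='n', prepend. Next row=LF[3]=10
  step 15: row=10, L[10]='u', prepend. Next row=LF[10]=18
  step 16: row=18, L[18]='m', prepend. Next row=LF[18]=9
  step 17: row=9, L[9]='m', prepend. Next row=LF[9]=8
  step 18: row=8, L[8]='o', prepend. Next row=LF[8]=11
  step 19: row=11, L[11]='c', prepend. Next row=LF[11]=1
Reversed output: communimississippi$

Answer: communimississippi$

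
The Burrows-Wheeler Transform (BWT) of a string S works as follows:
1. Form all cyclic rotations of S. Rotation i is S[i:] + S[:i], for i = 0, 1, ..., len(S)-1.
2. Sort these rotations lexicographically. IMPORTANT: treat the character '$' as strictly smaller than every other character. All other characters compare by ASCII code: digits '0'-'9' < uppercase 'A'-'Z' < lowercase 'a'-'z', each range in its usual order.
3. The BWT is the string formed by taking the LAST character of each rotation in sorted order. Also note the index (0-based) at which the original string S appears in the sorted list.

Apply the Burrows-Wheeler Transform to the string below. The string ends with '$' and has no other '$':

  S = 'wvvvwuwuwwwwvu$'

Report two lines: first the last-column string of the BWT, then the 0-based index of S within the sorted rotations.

Answer: uvwwwwvvvuw$wwu
11

Derivation:
All 15 rotations (rotation i = S[i:]+S[:i]):
  rot[0] = wvvvwuwuwwwwvu$
  rot[1] = vvvwuwuwwwwvu$w
  rot[2] = vvwuwuwwwwvu$wv
  rot[3] = vwuwuwwwwvu$wvv
  rot[4] = wuwuwwwwvu$wvvv
  rot[5] = uwuwwwwvu$wvvvw
  rot[6] = wuwwwwvu$wvvvwu
  rot[7] = uwwwwvu$wvvvwuw
  rot[8] = wwwwvu$wvvvwuwu
  rot[9] = wwwvu$wvvvwuwuw
  rot[10] = wwvu$wvvvwuwuww
  rot[11] = wvu$wvvvwuwuwww
  rot[12] = vu$wvvvwuwuwwww
  rot[13] = u$wvvvwuwuwwwwv
  rot[14] = $wvvvwuwuwwwwvu
Sorted (with $ < everything):
  sorted[0] = $wvvvwuwuwwwwvu  (last char: 'u')
  sorted[1] = u$wvvvwuwuwwwwv  (last char: 'v')
  sorted[2] = uwuwwwwvu$wvvvw  (last char: 'w')
  sorted[3] = uwwwwvu$wvvvwuw  (last char: 'w')
  sorted[4] = vu$wvvvwuwuwwww  (last char: 'w')
  sorted[5] = vvvwuwuwwwwvu$w  (last char: 'w')
  sorted[6] = vvwuwuwwwwvu$wv  (last char: 'v')
  sorted[7] = vwuwuwwwwvu$wvv  (last char: 'v')
  sorted[8] = wuwuwwwwvu$wvvv  (last char: 'v')
  sorted[9] = wuwwwwvu$wvvvwu  (last char: 'u')
  sorted[10] = wvu$wvvvwuwuwww  (last char: 'w')
  sorted[11] = wvvvwuwuwwwwvu$  (last char: '$')
  sorted[12] = wwvu$wvvvwuwuww  (last char: 'w')
  sorted[13] = wwwvu$wvvvwuwuw  (last char: 'w')
  sorted[14] = wwwwvu$wvvvwuwu  (last char: 'u')
Last column: uvwwwwvvvuw$wwu
Original string S is at sorted index 11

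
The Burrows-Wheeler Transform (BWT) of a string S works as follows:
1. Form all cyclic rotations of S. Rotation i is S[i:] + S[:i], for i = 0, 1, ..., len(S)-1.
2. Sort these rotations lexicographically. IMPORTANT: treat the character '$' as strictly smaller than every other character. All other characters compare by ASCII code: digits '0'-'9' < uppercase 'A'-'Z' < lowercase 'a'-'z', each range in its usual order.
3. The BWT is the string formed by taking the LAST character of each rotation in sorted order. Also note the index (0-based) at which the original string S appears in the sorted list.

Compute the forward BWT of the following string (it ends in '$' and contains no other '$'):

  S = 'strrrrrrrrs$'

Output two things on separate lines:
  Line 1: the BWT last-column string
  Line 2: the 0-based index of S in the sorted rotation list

All 12 rotations (rotation i = S[i:]+S[:i]):
  rot[0] = strrrrrrrrs$
  rot[1] = trrrrrrrrs$s
  rot[2] = rrrrrrrrs$st
  rot[3] = rrrrrrrs$str
  rot[4] = rrrrrrs$strr
  rot[5] = rrrrrs$strrr
  rot[6] = rrrrs$strrrr
  rot[7] = rrrs$strrrrr
  rot[8] = rrs$strrrrrr
  rot[9] = rs$strrrrrrr
  rot[10] = s$strrrrrrrr
  rot[11] = $strrrrrrrrs
Sorted (with $ < everything):
  sorted[0] = $strrrrrrrrs  (last char: 's')
  sorted[1] = rrrrrrrrs$st  (last char: 't')
  sorted[2] = rrrrrrrs$str  (last char: 'r')
  sorted[3] = rrrrrrs$strr  (last char: 'r')
  sorted[4] = rrrrrs$strrr  (last char: 'r')
  sorted[5] = rrrrs$strrrr  (last char: 'r')
  sorted[6] = rrrs$strrrrr  (last char: 'r')
  sorted[7] = rrs$strrrrrr  (last char: 'r')
  sorted[8] = rs$strrrrrrr  (last char: 'r')
  sorted[9] = s$strrrrrrrr  (last char: 'r')
  sorted[10] = strrrrrrrrs$  (last char: '$')
  sorted[11] = trrrrrrrrs$s  (last char: 's')
Last column: strrrrrrrr$s
Original string S is at sorted index 10

Answer: strrrrrrrr$s
10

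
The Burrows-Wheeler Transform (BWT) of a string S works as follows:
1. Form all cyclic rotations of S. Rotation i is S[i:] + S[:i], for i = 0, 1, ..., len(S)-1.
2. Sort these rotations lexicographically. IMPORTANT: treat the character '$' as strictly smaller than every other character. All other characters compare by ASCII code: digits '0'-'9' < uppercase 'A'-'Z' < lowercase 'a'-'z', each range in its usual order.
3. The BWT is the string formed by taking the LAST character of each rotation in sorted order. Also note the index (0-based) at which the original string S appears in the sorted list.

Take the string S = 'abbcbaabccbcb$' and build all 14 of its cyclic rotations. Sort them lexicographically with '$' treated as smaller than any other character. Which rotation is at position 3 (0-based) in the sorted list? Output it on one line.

Answer: abccbcb$abbcba

Derivation:
All 14 rotations (rotation i = S[i:]+S[:i]):
  rot[0] = abbcbaabccbcb$
  rot[1] = bbcbaabccbcb$a
  rot[2] = bcbaabccbcb$ab
  rot[3] = cbaabccbcb$abb
  rot[4] = baabccbcb$abbc
  rot[5] = aabccbcb$abbcb
  rot[6] = abccbcb$abbcba
  rot[7] = bccbcb$abbcbaa
  rot[8] = ccbcb$abbcbaab
  rot[9] = cbcb$abbcbaabc
  rot[10] = bcb$abbcbaabcc
  rot[11] = cb$abbcbaabccb
  rot[12] = b$abbcbaabccbc
  rot[13] = $abbcbaabccbcb
Sorted (with $ < everything):
  sorted[0] = $abbcbaabccbcb
  sorted[1] = aabccbcb$abbcb
  sorted[2] = abbcbaabccbcb$
  sorted[3] = abccbcb$abbcba
  sorted[4] = b$abbcbaabccbc
  sorted[5] = baabccbcb$abbc
  sorted[6] = bbcbaabccbcb$a
  sorted[7] = bcb$abbcbaabcc
  sorted[8] = bcbaabccbcb$ab
  sorted[9] = bccbcb$abbcbaa
  sorted[10] = cb$abbcbaabccb
  sorted[11] = cbaabccbcb$abb
  sorted[12] = cbcb$abbcbaabc
  sorted[13] = ccbcb$abbcbaab
sorted[3] = abccbcb$abbcba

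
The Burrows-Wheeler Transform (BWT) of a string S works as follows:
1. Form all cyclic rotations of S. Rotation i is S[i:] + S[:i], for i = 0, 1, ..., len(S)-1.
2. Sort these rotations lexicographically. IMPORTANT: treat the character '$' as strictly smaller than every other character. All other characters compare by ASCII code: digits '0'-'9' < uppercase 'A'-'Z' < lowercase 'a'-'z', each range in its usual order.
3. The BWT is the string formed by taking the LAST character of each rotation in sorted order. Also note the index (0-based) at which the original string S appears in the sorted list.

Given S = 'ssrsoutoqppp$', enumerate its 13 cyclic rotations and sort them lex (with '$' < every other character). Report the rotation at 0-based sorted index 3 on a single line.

All 13 rotations (rotation i = S[i:]+S[:i]):
  rot[0] = ssrsoutoqppp$
  rot[1] = srsoutoqppp$s
  rot[2] = rsoutoqppp$ss
  rot[3] = soutoqppp$ssr
  rot[4] = outoqppp$ssrs
  rot[5] = utoqppp$ssrso
  rot[6] = toqppp$ssrsou
  rot[7] = oqppp$ssrsout
  rot[8] = qppp$ssrsouto
  rot[9] = ppp$ssrsoutoq
  rot[10] = pp$ssrsoutoqp
  rot[11] = p$ssrsoutoqpp
  rot[12] = $ssrsoutoqppp
Sorted (with $ < everything):
  sorted[0] = $ssrsoutoqppp
  sorted[1] = oqppp$ssrsout
  sorted[2] = outoqppp$ssrs
  sorted[3] = p$ssrsoutoqpp
  sorted[4] = pp$ssrsoutoqp
  sorted[5] = ppp$ssrsoutoq
  sorted[6] = qppp$ssrsouto
  sorted[7] = rsoutoqppp$ss
  sorted[8] = soutoqppp$ssr
  sorted[9] = srsoutoqppp$s
  sorted[10] = ssrsoutoqppp$
  sorted[11] = toqppp$ssrsou
  sorted[12] = utoqppp$ssrso
sorted[3] = p$ssrsoutoqpp

Answer: p$ssrsoutoqpp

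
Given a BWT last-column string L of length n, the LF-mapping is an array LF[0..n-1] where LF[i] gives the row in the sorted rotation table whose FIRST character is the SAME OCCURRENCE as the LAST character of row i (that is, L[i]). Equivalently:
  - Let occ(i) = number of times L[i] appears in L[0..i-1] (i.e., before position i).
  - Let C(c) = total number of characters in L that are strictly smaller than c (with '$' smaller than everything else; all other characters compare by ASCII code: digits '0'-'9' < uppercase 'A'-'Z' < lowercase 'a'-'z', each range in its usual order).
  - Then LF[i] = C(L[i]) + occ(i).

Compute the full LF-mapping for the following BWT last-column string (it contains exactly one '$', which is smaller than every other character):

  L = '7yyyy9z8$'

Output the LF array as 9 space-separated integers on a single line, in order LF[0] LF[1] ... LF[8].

Char counts: '$':1, '7':1, '8':1, '9':1, 'y':4, 'z':1
C (first-col start): C('$')=0, C('7')=1, C('8')=2, C('9')=3, C('y')=4, C('z')=8
L[0]='7': occ=0, LF[0]=C('7')+0=1+0=1
L[1]='y': occ=0, LF[1]=C('y')+0=4+0=4
L[2]='y': occ=1, LF[2]=C('y')+1=4+1=5
L[3]='y': occ=2, LF[3]=C('y')+2=4+2=6
L[4]='y': occ=3, LF[4]=C('y')+3=4+3=7
L[5]='9': occ=0, LF[5]=C('9')+0=3+0=3
L[6]='z': occ=0, LF[6]=C('z')+0=8+0=8
L[7]='8': occ=0, LF[7]=C('8')+0=2+0=2
L[8]='$': occ=0, LF[8]=C('$')+0=0+0=0

Answer: 1 4 5 6 7 3 8 2 0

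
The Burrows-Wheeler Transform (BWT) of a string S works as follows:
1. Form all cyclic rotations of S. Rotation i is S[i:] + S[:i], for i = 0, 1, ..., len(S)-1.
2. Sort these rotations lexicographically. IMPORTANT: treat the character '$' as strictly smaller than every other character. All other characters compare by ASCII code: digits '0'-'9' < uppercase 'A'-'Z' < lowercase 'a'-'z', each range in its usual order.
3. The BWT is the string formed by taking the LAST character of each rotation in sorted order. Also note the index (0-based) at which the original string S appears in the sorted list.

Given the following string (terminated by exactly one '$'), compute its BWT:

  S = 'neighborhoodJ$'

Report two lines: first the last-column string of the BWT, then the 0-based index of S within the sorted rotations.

All 14 rotations (rotation i = S[i:]+S[:i]):
  rot[0] = neighborhoodJ$
  rot[1] = eighborhoodJ$n
  rot[2] = ighborhoodJ$ne
  rot[3] = ghborhoodJ$nei
  rot[4] = hborhoodJ$neig
  rot[5] = borhoodJ$neigh
  rot[6] = orhoodJ$neighb
  rot[7] = rhoodJ$neighbo
  rot[8] = hoodJ$neighbor
  rot[9] = oodJ$neighborh
  rot[10] = odJ$neighborho
  rot[11] = dJ$neighborhoo
  rot[12] = J$neighborhood
  rot[13] = $neighborhoodJ
Sorted (with $ < everything):
  sorted[0] = $neighborhoodJ  (last char: 'J')
  sorted[1] = J$neighborhood  (last char: 'd')
  sorted[2] = borhoodJ$neigh  (last char: 'h')
  sorted[3] = dJ$neighborhoo  (last char: 'o')
  sorted[4] = eighborhoodJ$n  (last char: 'n')
  sorted[5] = ghborhoodJ$nei  (last char: 'i')
  sorted[6] = hborhoodJ$neig  (last char: 'g')
  sorted[7] = hoodJ$neighbor  (last char: 'r')
  sorted[8] = ighborhoodJ$ne  (last char: 'e')
  sorted[9] = neighborhoodJ$  (last char: '$')
  sorted[10] = odJ$neighborho  (last char: 'o')
  sorted[11] = oodJ$neighborh  (last char: 'h')
  sorted[12] = orhoodJ$neighb  (last char: 'b')
  sorted[13] = rhoodJ$neighbo  (last char: 'o')
Last column: Jdhonigre$ohbo
Original string S is at sorted index 9

Answer: Jdhonigre$ohbo
9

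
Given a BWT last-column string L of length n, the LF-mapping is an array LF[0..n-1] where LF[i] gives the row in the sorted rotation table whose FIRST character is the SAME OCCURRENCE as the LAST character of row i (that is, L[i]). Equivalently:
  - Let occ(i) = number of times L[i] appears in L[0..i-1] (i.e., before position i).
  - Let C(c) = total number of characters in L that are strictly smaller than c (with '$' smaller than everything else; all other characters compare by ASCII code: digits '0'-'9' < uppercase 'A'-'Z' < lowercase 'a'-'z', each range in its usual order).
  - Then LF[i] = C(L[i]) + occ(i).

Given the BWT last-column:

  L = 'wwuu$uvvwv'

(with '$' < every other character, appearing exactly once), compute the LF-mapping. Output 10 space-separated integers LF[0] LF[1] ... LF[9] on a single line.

Answer: 7 8 1 2 0 3 4 5 9 6

Derivation:
Char counts: '$':1, 'u':3, 'v':3, 'w':3
C (first-col start): C('$')=0, C('u')=1, C('v')=4, C('w')=7
L[0]='w': occ=0, LF[0]=C('w')+0=7+0=7
L[1]='w': occ=1, LF[1]=C('w')+1=7+1=8
L[2]='u': occ=0, LF[2]=C('u')+0=1+0=1
L[3]='u': occ=1, LF[3]=C('u')+1=1+1=2
L[4]='$': occ=0, LF[4]=C('$')+0=0+0=0
L[5]='u': occ=2, LF[5]=C('u')+2=1+2=3
L[6]='v': occ=0, LF[6]=C('v')+0=4+0=4
L[7]='v': occ=1, LF[7]=C('v')+1=4+1=5
L[8]='w': occ=2, LF[8]=C('w')+2=7+2=9
L[9]='v': occ=2, LF[9]=C('v')+2=4+2=6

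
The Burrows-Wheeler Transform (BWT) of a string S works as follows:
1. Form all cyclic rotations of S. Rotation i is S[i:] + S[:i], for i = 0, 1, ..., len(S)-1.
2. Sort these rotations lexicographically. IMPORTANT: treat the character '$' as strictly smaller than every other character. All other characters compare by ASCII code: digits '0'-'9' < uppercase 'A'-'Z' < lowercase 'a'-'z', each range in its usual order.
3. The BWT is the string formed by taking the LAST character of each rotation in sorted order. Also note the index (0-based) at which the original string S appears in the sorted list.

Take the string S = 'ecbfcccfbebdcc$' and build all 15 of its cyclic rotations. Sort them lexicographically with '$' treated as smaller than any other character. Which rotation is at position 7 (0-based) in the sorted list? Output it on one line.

Answer: cccfbebdcc$ecbf

Derivation:
All 15 rotations (rotation i = S[i:]+S[:i]):
  rot[0] = ecbfcccfbebdcc$
  rot[1] = cbfcccfbebdcc$e
  rot[2] = bfcccfbebdcc$ec
  rot[3] = fcccfbebdcc$ecb
  rot[4] = cccfbebdcc$ecbf
  rot[5] = ccfbebdcc$ecbfc
  rot[6] = cfbebdcc$ecbfcc
  rot[7] = fbebdcc$ecbfccc
  rot[8] = bebdcc$ecbfcccf
  rot[9] = ebdcc$ecbfcccfb
  rot[10] = bdcc$ecbfcccfbe
  rot[11] = dcc$ecbfcccfbeb
  rot[12] = cc$ecbfcccfbebd
  rot[13] = c$ecbfcccfbebdc
  rot[14] = $ecbfcccfbebdcc
Sorted (with $ < everything):
  sorted[0] = $ecbfcccfbebdcc
  sorted[1] = bdcc$ecbfcccfbe
  sorted[2] = bebdcc$ecbfcccf
  sorted[3] = bfcccfbebdcc$ec
  sorted[4] = c$ecbfcccfbebdc
  sorted[5] = cbfcccfbebdcc$e
  sorted[6] = cc$ecbfcccfbebd
  sorted[7] = cccfbebdcc$ecbf
  sorted[8] = ccfbebdcc$ecbfc
  sorted[9] = cfbebdcc$ecbfcc
  sorted[10] = dcc$ecbfcccfbeb
  sorted[11] = ebdcc$ecbfcccfb
  sorted[12] = ecbfcccfbebdcc$
  sorted[13] = fbebdcc$ecbfccc
  sorted[14] = fcccfbebdcc$ecb
sorted[7] = cccfbebdcc$ecbf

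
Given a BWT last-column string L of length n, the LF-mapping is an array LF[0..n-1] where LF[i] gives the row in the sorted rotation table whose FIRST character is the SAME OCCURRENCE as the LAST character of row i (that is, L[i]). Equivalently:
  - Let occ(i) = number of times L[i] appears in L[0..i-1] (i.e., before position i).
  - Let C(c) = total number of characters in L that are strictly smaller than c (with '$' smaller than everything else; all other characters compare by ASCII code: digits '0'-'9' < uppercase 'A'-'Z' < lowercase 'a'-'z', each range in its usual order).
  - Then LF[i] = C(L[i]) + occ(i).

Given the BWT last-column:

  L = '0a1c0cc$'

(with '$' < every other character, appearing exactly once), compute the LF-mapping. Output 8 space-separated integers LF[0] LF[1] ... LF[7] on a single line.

Answer: 1 4 3 5 2 6 7 0

Derivation:
Char counts: '$':1, '0':2, '1':1, 'a':1, 'c':3
C (first-col start): C('$')=0, C('0')=1, C('1')=3, C('a')=4, C('c')=5
L[0]='0': occ=0, LF[0]=C('0')+0=1+0=1
L[1]='a': occ=0, LF[1]=C('a')+0=4+0=4
L[2]='1': occ=0, LF[2]=C('1')+0=3+0=3
L[3]='c': occ=0, LF[3]=C('c')+0=5+0=5
L[4]='0': occ=1, LF[4]=C('0')+1=1+1=2
L[5]='c': occ=1, LF[5]=C('c')+1=5+1=6
L[6]='c': occ=2, LF[6]=C('c')+2=5+2=7
L[7]='$': occ=0, LF[7]=C('$')+0=0+0=0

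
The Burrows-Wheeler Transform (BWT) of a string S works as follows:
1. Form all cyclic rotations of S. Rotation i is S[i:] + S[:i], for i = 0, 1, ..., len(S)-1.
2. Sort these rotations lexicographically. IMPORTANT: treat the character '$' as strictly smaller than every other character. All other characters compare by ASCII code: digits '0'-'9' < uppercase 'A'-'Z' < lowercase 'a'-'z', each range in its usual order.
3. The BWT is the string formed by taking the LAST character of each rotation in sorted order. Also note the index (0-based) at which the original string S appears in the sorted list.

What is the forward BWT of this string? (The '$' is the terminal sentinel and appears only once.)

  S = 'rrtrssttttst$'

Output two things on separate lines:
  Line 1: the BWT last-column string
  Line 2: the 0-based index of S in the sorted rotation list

Answer: t$trrtssrttts
1

Derivation:
All 13 rotations (rotation i = S[i:]+S[:i]):
  rot[0] = rrtrssttttst$
  rot[1] = rtrssttttst$r
  rot[2] = trssttttst$rr
  rot[3] = rssttttst$rrt
  rot[4] = ssttttst$rrtr
  rot[5] = sttttst$rrtrs
  rot[6] = ttttst$rrtrss
  rot[7] = tttst$rrtrsst
  rot[8] = ttst$rrtrsstt
  rot[9] = tst$rrtrssttt
  rot[10] = st$rrtrsstttt
  rot[11] = t$rrtrsstttts
  rot[12] = $rrtrssttttst
Sorted (with $ < everything):
  sorted[0] = $rrtrssttttst  (last char: 't')
  sorted[1] = rrtrssttttst$  (last char: '$')
  sorted[2] = rssttttst$rrt  (last char: 't')
  sorted[3] = rtrssttttst$r  (last char: 'r')
  sorted[4] = ssttttst$rrtr  (last char: 'r')
  sorted[5] = st$rrtrsstttt  (last char: 't')
  sorted[6] = sttttst$rrtrs  (last char: 's')
  sorted[7] = t$rrtrsstttts  (last char: 's')
  sorted[8] = trssttttst$rr  (last char: 'r')
  sorted[9] = tst$rrtrssttt  (last char: 't')
  sorted[10] = ttst$rrtrsstt  (last char: 't')
  sorted[11] = tttst$rrtrsst  (last char: 't')
  sorted[12] = ttttst$rrtrss  (last char: 's')
Last column: t$trrtssrttts
Original string S is at sorted index 1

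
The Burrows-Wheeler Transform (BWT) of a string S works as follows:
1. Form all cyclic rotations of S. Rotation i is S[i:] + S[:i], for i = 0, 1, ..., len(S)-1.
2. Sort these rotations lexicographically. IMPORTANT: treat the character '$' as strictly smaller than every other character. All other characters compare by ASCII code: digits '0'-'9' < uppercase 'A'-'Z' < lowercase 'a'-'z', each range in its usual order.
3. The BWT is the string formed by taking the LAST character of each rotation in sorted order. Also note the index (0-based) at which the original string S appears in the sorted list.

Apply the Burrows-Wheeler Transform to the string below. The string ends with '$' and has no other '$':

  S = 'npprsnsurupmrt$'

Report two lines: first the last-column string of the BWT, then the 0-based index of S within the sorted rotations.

All 15 rotations (rotation i = S[i:]+S[:i]):
  rot[0] = npprsnsurupmrt$
  rot[1] = pprsnsurupmrt$n
  rot[2] = prsnsurupmrt$np
  rot[3] = rsnsurupmrt$npp
  rot[4] = snsurupmrt$nppr
  rot[5] = nsurupmrt$npprs
  rot[6] = surupmrt$npprsn
  rot[7] = urupmrt$npprsns
  rot[8] = rupmrt$npprsnsu
  rot[9] = upmrt$npprsnsur
  rot[10] = pmrt$npprsnsuru
  rot[11] = mrt$npprsnsurup
  rot[12] = rt$npprsnsurupm
  rot[13] = t$npprsnsurupmr
  rot[14] = $npprsnsurupmrt
Sorted (with $ < everything):
  sorted[0] = $npprsnsurupmrt  (last char: 't')
  sorted[1] = mrt$npprsnsurup  (last char: 'p')
  sorted[2] = npprsnsurupmrt$  (last char: '$')
  sorted[3] = nsurupmrt$npprs  (last char: 's')
  sorted[4] = pmrt$npprsnsuru  (last char: 'u')
  sorted[5] = pprsnsurupmrt$n  (last char: 'n')
  sorted[6] = prsnsurupmrt$np  (last char: 'p')
  sorted[7] = rsnsurupmrt$npp  (last char: 'p')
  sorted[8] = rt$npprsnsurupm  (last char: 'm')
  sorted[9] = rupmrt$npprsnsu  (last char: 'u')
  sorted[10] = snsurupmrt$nppr  (last char: 'r')
  sorted[11] = surupmrt$npprsn  (last char: 'n')
  sorted[12] = t$npprsnsurupmr  (last char: 'r')
  sorted[13] = upmrt$npprsnsur  (last char: 'r')
  sorted[14] = urupmrt$npprsns  (last char: 's')
Last column: tp$sunppmurnrrs
Original string S is at sorted index 2

Answer: tp$sunppmurnrrs
2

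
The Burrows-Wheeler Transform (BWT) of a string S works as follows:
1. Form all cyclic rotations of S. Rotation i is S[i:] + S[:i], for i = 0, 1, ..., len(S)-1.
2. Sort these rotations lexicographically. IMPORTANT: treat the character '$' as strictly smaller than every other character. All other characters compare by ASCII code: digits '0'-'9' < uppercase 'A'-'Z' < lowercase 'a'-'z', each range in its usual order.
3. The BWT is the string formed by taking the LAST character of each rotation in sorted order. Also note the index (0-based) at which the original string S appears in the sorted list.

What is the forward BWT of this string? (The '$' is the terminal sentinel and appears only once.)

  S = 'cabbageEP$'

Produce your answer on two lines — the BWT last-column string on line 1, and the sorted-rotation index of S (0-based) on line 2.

Answer: PeEcbba$ga
7

Derivation:
All 10 rotations (rotation i = S[i:]+S[:i]):
  rot[0] = cabbageEP$
  rot[1] = abbageEP$c
  rot[2] = bbageEP$ca
  rot[3] = bageEP$cab
  rot[4] = ageEP$cabb
  rot[5] = geEP$cabba
  rot[6] = eEP$cabbag
  rot[7] = EP$cabbage
  rot[8] = P$cabbageE
  rot[9] = $cabbageEP
Sorted (with $ < everything):
  sorted[0] = $cabbageEP  (last char: 'P')
  sorted[1] = EP$cabbage  (last char: 'e')
  sorted[2] = P$cabbageE  (last char: 'E')
  sorted[3] = abbageEP$c  (last char: 'c')
  sorted[4] = ageEP$cabb  (last char: 'b')
  sorted[5] = bageEP$cab  (last char: 'b')
  sorted[6] = bbageEP$ca  (last char: 'a')
  sorted[7] = cabbageEP$  (last char: '$')
  sorted[8] = eEP$cabbag  (last char: 'g')
  sorted[9] = geEP$cabba  (last char: 'a')
Last column: PeEcbba$ga
Original string S is at sorted index 7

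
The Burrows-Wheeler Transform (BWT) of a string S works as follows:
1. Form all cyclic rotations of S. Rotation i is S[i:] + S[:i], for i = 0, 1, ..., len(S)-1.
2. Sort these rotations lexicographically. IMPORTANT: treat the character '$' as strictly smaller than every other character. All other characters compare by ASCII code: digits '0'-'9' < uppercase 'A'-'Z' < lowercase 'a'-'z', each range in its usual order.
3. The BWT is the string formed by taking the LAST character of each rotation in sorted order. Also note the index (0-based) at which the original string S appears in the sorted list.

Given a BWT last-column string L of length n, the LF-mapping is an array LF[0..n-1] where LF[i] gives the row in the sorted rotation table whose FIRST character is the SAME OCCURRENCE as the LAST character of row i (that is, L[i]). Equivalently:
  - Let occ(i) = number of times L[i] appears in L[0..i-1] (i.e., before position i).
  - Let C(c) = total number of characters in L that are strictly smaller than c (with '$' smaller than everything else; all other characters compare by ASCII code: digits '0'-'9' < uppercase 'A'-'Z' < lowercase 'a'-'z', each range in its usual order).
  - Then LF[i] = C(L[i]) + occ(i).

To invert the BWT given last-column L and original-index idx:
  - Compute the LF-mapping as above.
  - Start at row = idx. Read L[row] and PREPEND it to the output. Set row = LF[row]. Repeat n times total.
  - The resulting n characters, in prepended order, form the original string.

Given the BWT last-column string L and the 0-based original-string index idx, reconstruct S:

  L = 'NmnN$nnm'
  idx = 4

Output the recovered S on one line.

Answer: mnnnNmN$

Derivation:
LF mapping: 1 3 5 2 0 6 7 4
Walk LF starting at row 4, prepending L[row]:
  step 1: row=4, L[4]='$', prepend. Next row=LF[4]=0
  step 2: row=0, L[0]='N', prepend. Next row=LF[0]=1
  step 3: row=1, L[1]='m', prepend. Next row=LF[1]=3
  step 4: row=3, L[3]='N', prepend. Next row=LF[3]=2
  step 5: row=2, L[2]='n', prepend. Next row=LF[2]=5
  step 6: row=5, L[5]='n', prepend. Next row=LF[5]=6
  step 7: row=6, L[6]='n', prepend. Next row=LF[6]=7
  step 8: row=7, L[7]='m', prepend. Next row=LF[7]=4
Reversed output: mnnnNmN$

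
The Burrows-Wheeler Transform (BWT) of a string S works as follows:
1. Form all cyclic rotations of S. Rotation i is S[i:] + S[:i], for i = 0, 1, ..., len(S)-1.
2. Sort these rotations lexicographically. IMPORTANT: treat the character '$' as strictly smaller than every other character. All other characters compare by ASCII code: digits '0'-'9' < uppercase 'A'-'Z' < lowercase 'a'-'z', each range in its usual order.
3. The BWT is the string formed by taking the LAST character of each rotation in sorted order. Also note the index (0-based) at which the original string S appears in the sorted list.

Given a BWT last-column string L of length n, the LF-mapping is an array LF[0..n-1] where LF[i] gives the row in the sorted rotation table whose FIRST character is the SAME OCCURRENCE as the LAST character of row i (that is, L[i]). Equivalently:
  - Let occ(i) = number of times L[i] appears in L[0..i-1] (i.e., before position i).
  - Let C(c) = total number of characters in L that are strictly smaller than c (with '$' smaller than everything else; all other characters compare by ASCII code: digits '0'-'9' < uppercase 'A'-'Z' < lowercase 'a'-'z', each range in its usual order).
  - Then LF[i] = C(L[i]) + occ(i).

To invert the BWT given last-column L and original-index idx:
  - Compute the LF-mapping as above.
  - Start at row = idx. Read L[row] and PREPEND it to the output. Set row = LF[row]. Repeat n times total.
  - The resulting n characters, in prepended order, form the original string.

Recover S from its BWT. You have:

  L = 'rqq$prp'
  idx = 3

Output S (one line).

Answer: qpqprr$

Derivation:
LF mapping: 5 3 4 0 1 6 2
Walk LF starting at row 3, prepending L[row]:
  step 1: row=3, L[3]='$', prepend. Next row=LF[3]=0
  step 2: row=0, L[0]='r', prepend. Next row=LF[0]=5
  step 3: row=5, L[5]='r', prepend. Next row=LF[5]=6
  step 4: row=6, L[6]='p', prepend. Next row=LF[6]=2
  step 5: row=2, L[2]='q', prepend. Next row=LF[2]=4
  step 6: row=4, L[4]='p', prepend. Next row=LF[4]=1
  step 7: row=1, L[1]='q', prepend. Next row=LF[1]=3
Reversed output: qpqprr$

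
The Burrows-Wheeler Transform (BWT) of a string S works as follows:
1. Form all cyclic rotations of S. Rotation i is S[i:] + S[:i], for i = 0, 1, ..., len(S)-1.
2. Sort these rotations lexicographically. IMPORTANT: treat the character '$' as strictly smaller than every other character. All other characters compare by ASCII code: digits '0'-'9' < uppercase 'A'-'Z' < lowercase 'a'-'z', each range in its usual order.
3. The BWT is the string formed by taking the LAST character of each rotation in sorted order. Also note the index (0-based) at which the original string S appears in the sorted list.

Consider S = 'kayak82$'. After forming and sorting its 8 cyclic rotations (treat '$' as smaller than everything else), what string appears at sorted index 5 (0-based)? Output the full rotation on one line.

All 8 rotations (rotation i = S[i:]+S[:i]):
  rot[0] = kayak82$
  rot[1] = ayak82$k
  rot[2] = yak82$ka
  rot[3] = ak82$kay
  rot[4] = k82$kaya
  rot[5] = 82$kayak
  rot[6] = 2$kayak8
  rot[7] = $kayak82
Sorted (with $ < everything):
  sorted[0] = $kayak82
  sorted[1] = 2$kayak8
  sorted[2] = 82$kayak
  sorted[3] = ak82$kay
  sorted[4] = ayak82$k
  sorted[5] = k82$kaya
  sorted[6] = kayak82$
  sorted[7] = yak82$ka
sorted[5] = k82$kaya

Answer: k82$kaya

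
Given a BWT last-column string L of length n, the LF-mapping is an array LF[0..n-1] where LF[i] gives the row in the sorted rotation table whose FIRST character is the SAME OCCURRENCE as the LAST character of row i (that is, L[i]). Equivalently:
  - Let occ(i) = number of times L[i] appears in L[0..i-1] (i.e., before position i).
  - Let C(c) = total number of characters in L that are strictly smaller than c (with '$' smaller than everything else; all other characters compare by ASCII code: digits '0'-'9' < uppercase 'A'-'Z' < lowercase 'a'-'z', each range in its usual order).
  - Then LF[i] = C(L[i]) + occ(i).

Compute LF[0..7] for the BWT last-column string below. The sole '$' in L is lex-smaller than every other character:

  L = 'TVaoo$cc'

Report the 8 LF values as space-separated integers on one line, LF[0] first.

Answer: 1 2 3 6 7 0 4 5

Derivation:
Char counts: '$':1, 'T':1, 'V':1, 'a':1, 'c':2, 'o':2
C (first-col start): C('$')=0, C('T')=1, C('V')=2, C('a')=3, C('c')=4, C('o')=6
L[0]='T': occ=0, LF[0]=C('T')+0=1+0=1
L[1]='V': occ=0, LF[1]=C('V')+0=2+0=2
L[2]='a': occ=0, LF[2]=C('a')+0=3+0=3
L[3]='o': occ=0, LF[3]=C('o')+0=6+0=6
L[4]='o': occ=1, LF[4]=C('o')+1=6+1=7
L[5]='$': occ=0, LF[5]=C('$')+0=0+0=0
L[6]='c': occ=0, LF[6]=C('c')+0=4+0=4
L[7]='c': occ=1, LF[7]=C('c')+1=4+1=5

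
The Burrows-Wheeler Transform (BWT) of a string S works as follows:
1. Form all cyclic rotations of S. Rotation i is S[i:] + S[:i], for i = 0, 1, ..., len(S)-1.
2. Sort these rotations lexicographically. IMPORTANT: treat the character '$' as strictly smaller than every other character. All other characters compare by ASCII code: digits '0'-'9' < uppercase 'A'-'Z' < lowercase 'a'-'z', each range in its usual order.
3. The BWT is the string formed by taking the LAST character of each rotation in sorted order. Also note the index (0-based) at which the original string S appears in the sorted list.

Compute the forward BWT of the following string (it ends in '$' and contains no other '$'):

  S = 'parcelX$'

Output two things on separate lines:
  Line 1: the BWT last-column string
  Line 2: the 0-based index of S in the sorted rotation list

Answer: Xlprce$a
6

Derivation:
All 8 rotations (rotation i = S[i:]+S[:i]):
  rot[0] = parcelX$
  rot[1] = arcelX$p
  rot[2] = rcelX$pa
  rot[3] = celX$par
  rot[4] = elX$parc
  rot[5] = lX$parce
  rot[6] = X$parcel
  rot[7] = $parcelX
Sorted (with $ < everything):
  sorted[0] = $parcelX  (last char: 'X')
  sorted[1] = X$parcel  (last char: 'l')
  sorted[2] = arcelX$p  (last char: 'p')
  sorted[3] = celX$par  (last char: 'r')
  sorted[4] = elX$parc  (last char: 'c')
  sorted[5] = lX$parce  (last char: 'e')
  sorted[6] = parcelX$  (last char: '$')
  sorted[7] = rcelX$pa  (last char: 'a')
Last column: Xlprce$a
Original string S is at sorted index 6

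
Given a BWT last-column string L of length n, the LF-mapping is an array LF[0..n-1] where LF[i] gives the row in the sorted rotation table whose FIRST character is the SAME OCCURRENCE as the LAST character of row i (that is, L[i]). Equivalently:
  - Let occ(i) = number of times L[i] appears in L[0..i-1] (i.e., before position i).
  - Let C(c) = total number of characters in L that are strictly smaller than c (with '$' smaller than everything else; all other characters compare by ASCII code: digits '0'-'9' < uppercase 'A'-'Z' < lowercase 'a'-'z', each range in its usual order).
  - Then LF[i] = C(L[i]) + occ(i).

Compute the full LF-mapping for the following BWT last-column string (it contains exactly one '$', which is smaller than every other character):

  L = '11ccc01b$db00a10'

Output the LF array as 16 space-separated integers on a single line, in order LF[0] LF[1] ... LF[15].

Char counts: '$':1, '0':4, '1':4, 'a':1, 'b':2, 'c':3, 'd':1
C (first-col start): C('$')=0, C('0')=1, C('1')=5, C('a')=9, C('b')=10, C('c')=12, C('d')=15
L[0]='1': occ=0, LF[0]=C('1')+0=5+0=5
L[1]='1': occ=1, LF[1]=C('1')+1=5+1=6
L[2]='c': occ=0, LF[2]=C('c')+0=12+0=12
L[3]='c': occ=1, LF[3]=C('c')+1=12+1=13
L[4]='c': occ=2, LF[4]=C('c')+2=12+2=14
L[5]='0': occ=0, LF[5]=C('0')+0=1+0=1
L[6]='1': occ=2, LF[6]=C('1')+2=5+2=7
L[7]='b': occ=0, LF[7]=C('b')+0=10+0=10
L[8]='$': occ=0, LF[8]=C('$')+0=0+0=0
L[9]='d': occ=0, LF[9]=C('d')+0=15+0=15
L[10]='b': occ=1, LF[10]=C('b')+1=10+1=11
L[11]='0': occ=1, LF[11]=C('0')+1=1+1=2
L[12]='0': occ=2, LF[12]=C('0')+2=1+2=3
L[13]='a': occ=0, LF[13]=C('a')+0=9+0=9
L[14]='1': occ=3, LF[14]=C('1')+3=5+3=8
L[15]='0': occ=3, LF[15]=C('0')+3=1+3=4

Answer: 5 6 12 13 14 1 7 10 0 15 11 2 3 9 8 4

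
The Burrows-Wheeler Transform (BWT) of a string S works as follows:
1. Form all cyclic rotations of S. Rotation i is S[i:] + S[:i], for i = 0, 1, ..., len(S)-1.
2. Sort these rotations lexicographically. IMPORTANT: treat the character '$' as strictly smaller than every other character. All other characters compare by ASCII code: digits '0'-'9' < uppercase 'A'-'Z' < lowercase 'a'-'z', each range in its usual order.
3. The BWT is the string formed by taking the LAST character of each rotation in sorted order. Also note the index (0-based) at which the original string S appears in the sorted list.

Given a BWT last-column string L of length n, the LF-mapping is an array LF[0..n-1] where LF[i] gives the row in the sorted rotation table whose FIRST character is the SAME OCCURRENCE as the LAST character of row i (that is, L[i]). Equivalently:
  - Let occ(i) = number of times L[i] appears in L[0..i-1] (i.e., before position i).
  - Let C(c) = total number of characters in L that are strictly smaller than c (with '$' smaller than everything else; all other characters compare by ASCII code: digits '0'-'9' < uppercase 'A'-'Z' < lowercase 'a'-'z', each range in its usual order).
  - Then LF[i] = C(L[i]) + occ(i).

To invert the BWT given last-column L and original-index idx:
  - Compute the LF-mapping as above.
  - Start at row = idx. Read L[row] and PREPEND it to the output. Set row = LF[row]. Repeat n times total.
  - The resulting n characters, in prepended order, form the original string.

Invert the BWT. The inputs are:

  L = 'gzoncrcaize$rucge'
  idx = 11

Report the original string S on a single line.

Answer: occurrencezigzag$

Derivation:
LF mapping: 7 15 11 10 2 12 3 1 9 16 5 0 13 14 4 8 6
Walk LF starting at row 11, prepending L[row]:
  step 1: row=11, L[11]='$', prepend. Next row=LF[11]=0
  step 2: row=0, L[0]='g', prepend. Next row=LF[0]=7
  step 3: row=7, L[7]='a', prepend. Next row=LF[7]=1
  step 4: row=1, L[1]='z', prepend. Next row=LF[1]=15
  step 5: row=15, L[15]='g', prepend. Next row=LF[15]=8
  step 6: row=8, L[8]='i', prepend. Next row=LF[8]=9
  step 7: row=9, L[9]='z', prepend. Next row=LF[9]=16
  step 8: row=16, L[16]='e', prepend. Next row=LF[16]=6
  step 9: row=6, L[6]='c', prepend. Next row=LF[6]=3
  step 10: row=3, L[3]='n', prepend. Next row=LF[3]=10
  step 11: row=10, L[10]='e', prepend. Next row=LF[10]=5
  step 12: row=5, L[5]='r', prepend. Next row=LF[5]=12
  step 13: row=12, L[12]='r', prepend. Next row=LF[12]=13
  step 14: row=13, L[13]='u', prepend. Next row=LF[13]=14
  step 15: row=14, L[14]='c', prepend. Next row=LF[14]=4
  step 16: row=4, L[4]='c', prepend. Next row=LF[4]=2
  step 17: row=2, L[2]='o', prepend. Next row=LF[2]=11
Reversed output: occurrencezigzag$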